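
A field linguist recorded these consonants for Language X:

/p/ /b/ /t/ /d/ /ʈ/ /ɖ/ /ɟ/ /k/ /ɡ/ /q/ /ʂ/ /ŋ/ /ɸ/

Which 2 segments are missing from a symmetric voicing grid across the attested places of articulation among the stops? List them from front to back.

Voiceless: /p/ (bilabial), /t/ (alveolar), /ʈ/ (retroflex), /k/ (velar), /q/ (uvular).
Voiced: /b/ (bilabial), /d/ (alveolar), /ɖ/ (retroflex), /ɟ/ (palatal), /ɡ/ (velar).
Gaps, from front to back: palatal lacks voiceless (/c/); uvular lacks voiced (/ɢ/).

/c/, /ɢ/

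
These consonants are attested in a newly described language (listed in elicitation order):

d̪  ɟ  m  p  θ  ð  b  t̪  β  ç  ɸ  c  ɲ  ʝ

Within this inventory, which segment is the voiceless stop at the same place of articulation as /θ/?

/θ/ is a voiceless dental fricative.
The voiceless stop at the same place is a voiceless dental stop — in this inventory, /t̪/.

/t̪/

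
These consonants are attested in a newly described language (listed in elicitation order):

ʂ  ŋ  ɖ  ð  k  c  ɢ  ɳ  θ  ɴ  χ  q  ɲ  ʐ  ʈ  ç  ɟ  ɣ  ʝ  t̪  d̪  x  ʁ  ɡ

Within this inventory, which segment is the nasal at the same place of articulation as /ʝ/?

/ɲ/

/ʝ/ is a voiced palatal fricative.
The nasal at the same place is a palatal nasal — in this inventory, /ɲ/.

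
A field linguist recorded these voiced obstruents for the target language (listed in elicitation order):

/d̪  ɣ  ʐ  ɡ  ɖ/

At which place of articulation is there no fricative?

Stop: /d̪/ (dental), /ɖ/ (retroflex), /ɡ/ (velar).
Fricative: /ʐ/ (retroflex), /ɣ/ (velar).
Every place of articulation has a fricative member except dental, where /ð/ would be expected.

dental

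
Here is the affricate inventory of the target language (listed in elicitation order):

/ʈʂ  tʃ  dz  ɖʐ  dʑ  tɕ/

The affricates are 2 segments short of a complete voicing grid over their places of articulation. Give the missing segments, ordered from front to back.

place of articulation  voiceless  voiced  
alveolar          —         dz      
postalveolar      tʃ        —       
retroflex         ʈʂ        ɖʐ      
alveolo-palatal   tɕ        dʑ      
Gaps, from front to back: alveolar lacks voiceless (/ts/); postalveolar lacks voiced (/dʒ/).

/ts/, /dʒ/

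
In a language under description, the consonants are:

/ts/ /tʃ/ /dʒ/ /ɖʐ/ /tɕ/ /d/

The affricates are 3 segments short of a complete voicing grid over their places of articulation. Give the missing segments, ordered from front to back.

Voiceless: /ts/ (alveolar), /tʃ/ (postalveolar), /tɕ/ (alveolo-palatal).
Voiced: /dʒ/ (postalveolar), /ɖʐ/ (retroflex).
Gaps, from front to back: alveolar lacks voiced (/dz/); retroflex lacks voiceless (/ʈʂ/); alveolo-palatal lacks voiced (/dʑ/).

/dz/, /ʈʂ/, /dʑ/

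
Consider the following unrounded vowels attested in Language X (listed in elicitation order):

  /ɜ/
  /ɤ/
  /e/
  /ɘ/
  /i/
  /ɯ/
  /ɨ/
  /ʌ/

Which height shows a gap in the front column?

low-mid

high: front /i/, central /ɨ/, back /ɯ/.
high-mid: front /e/, central /ɘ/, back /ɤ/.
low-mid: front —, central /ɜ/, back /ʌ/.
Every height has a front member except low-mid, where /ɛ/ would be expected.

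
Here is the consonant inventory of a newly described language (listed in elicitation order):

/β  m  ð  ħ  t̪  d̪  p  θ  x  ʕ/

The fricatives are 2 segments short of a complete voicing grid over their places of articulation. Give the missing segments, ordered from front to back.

place of articulation  voiceless  voiced  
bilabial          —         β       
dental            θ         ð       
velar             x         —       
pharyngeal        ħ         ʕ       
Gaps, from front to back: bilabial lacks voiceless (/ɸ/); velar lacks voiced (/ɣ/).

/ɸ/, /ɣ/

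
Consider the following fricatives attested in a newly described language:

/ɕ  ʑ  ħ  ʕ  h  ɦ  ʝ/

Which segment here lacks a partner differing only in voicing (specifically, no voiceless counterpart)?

Alveolo-palatal: /ɕ/ ~ /ʑ/
Pharyngeal: /ħ/ ~ /ʕ/
Glottal: /h/ ~ /ɦ/
Palatal: only /ʝ/ (voiced); no voiceless partner.
So /ʝ/ is the unpaired segment.

/ʝ/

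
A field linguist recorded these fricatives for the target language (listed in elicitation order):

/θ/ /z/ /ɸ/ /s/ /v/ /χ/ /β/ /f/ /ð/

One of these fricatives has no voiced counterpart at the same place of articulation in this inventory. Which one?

/χ/

Bilabial: /ɸ/ ~ /β/
Labiodental: /f/ ~ /v/
Dental: /θ/ ~ /ð/
Alveolar: /s/ ~ /z/
Uvular: only /χ/ (voiceless); no voiced partner.
So /χ/ is the unpaired segment.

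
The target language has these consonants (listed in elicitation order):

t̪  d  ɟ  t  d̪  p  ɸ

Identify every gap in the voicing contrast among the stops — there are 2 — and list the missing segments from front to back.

place of articulation  voiceless  voiced  
bilabial          p         —       
dental            t̪        d̪      
alveolar          t         d       
palatal           —         ɟ       
Gaps, from front to back: bilabial lacks voiced (/b/); palatal lacks voiceless (/c/).

/b/, /c/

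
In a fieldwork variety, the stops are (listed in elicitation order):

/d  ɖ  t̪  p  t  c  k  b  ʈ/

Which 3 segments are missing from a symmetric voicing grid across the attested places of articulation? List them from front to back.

/d̪/, /ɟ/, /ɡ/

bilabial: voiceless /p/, voiced /b/.
dental: voiceless /t̪/, voiced —.
alveolar: voiceless /t/, voiced /d/.
retroflex: voiceless /ʈ/, voiced /ɖ/.
palatal: voiceless /c/, voiced —.
velar: voiceless /k/, voiced —.
Gaps, from front to back: dental lacks voiced (/d̪/); palatal lacks voiced (/ɟ/); velar lacks voiced (/ɡ/).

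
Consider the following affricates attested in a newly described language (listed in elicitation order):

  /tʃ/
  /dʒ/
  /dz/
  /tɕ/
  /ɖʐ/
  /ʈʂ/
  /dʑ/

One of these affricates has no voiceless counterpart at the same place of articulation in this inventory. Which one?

Postalveolar: /tʃ/ ~ /dʒ/
Retroflex: /ʈʂ/ ~ /ɖʐ/
Alveolo-palatal: /tɕ/ ~ /dʑ/
Alveolar: only /dz/ (voiced); no voiceless partner.
So /dz/ is the unpaired segment.

/dz/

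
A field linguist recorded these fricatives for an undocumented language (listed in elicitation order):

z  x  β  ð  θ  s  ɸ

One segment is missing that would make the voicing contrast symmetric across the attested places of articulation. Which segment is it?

/ɣ/

place of articulation  voiceless  voiced  
bilabial          ɸ         β       
dental            θ         ð       
alveolar          s         z       
velar             x         —       
The velar row has no voiced member, so the gap is the voiced velar fricative /ɣ/.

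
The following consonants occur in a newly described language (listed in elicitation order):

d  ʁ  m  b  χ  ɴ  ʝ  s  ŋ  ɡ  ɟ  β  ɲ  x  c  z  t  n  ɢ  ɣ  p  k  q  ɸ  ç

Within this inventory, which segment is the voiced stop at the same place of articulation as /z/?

/z/ is a voiced alveolar fricative.
The voiced stop at the same place is a voiced alveolar stop — in this inventory, /d/.

/d/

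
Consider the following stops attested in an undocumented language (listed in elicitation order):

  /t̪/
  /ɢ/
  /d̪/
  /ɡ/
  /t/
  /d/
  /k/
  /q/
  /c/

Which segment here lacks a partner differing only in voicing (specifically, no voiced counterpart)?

/c/

Dental: /t̪/ ~ /d̪/
Alveolar: /t/ ~ /d/
Velar: /k/ ~ /ɡ/
Uvular: /q/ ~ /ɢ/
Palatal: only /c/ (voiceless); no voiced partner.
So /c/ is the unpaired segment.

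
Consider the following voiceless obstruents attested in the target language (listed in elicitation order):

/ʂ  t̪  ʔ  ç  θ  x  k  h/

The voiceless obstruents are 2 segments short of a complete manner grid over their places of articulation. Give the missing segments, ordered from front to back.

Stop: /t̪/ (dental), /k/ (velar), /ʔ/ (glottal).
Fricative: /θ/ (dental), /ʂ/ (retroflex), /ç/ (palatal), /x/ (velar), /h/ (glottal).
Gaps, from front to back: retroflex lacks stop (/ʈ/); palatal lacks stop (/c/).

/ʈ/, /c/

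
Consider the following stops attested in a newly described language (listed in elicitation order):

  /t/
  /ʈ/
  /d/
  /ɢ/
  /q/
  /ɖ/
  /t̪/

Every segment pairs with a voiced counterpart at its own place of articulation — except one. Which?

Alveolar: /t/ ~ /d/
Retroflex: /ʈ/ ~ /ɖ/
Uvular: /q/ ~ /ɢ/
Dental: only /t̪/ (voiceless); no voiced partner.
So /t̪/ is the unpaired segment.

/t̪/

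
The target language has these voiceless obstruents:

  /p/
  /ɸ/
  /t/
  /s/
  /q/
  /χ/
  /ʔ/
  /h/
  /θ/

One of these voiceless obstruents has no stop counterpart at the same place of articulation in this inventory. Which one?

/θ/

Bilabial: /p/ ~ /ɸ/
Alveolar: /t/ ~ /s/
Uvular: /q/ ~ /χ/
Glottal: /ʔ/ ~ /h/
Dental: only /θ/ (fricative); no stop partner.
So /θ/ is the unpaired segment.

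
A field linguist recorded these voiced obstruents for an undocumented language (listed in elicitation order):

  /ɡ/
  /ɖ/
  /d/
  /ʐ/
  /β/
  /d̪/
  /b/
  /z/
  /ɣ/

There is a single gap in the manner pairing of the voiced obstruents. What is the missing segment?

/ð/

Stop: /b/ (bilabial), /d̪/ (dental), /d/ (alveolar), /ɖ/ (retroflex), /ɡ/ (velar).
Fricative: /β/ (bilabial), /z/ (alveolar), /ʐ/ (retroflex), /ɣ/ (velar).
The dental row has no fricative member, so the gap is the dental fricative /ð/.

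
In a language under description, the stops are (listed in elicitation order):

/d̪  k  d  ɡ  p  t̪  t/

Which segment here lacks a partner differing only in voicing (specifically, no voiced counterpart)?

/p/

Dental: /t̪/ ~ /d̪/
Alveolar: /t/ ~ /d/
Velar: /k/ ~ /ɡ/
Bilabial: only /p/ (voiceless); no voiced partner.
So /p/ is the unpaired segment.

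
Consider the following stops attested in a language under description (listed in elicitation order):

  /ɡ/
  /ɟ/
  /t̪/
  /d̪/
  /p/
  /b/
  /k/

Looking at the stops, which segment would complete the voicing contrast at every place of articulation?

place of articulation  voiceless  voiced  
bilabial          p         b       
dental            t̪        d̪      
palatal           —         ɟ       
velar             k         ɡ       
The palatal row has no voiceless member, so the gap is the voiceless palatal stop /c/.

/c/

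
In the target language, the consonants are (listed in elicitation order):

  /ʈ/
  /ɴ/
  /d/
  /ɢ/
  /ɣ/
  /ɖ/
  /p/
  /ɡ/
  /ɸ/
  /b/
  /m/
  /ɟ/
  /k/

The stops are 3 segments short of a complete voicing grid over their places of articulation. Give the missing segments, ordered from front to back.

/t/, /c/, /q/

Voiceless: /p/ (bilabial), /ʈ/ (retroflex), /k/ (velar).
Voiced: /b/ (bilabial), /d/ (alveolar), /ɖ/ (retroflex), /ɟ/ (palatal), /ɡ/ (velar), /ɢ/ (uvular).
Gaps, from front to back: alveolar lacks voiceless (/t/); palatal lacks voiceless (/c/); uvular lacks voiceless (/q/).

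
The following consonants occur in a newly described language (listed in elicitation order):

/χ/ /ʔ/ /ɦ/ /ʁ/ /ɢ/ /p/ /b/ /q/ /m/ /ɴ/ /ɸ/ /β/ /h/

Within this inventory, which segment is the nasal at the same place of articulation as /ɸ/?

/ɸ/ is a voiceless bilabial fricative.
The nasal at the same place is a bilabial nasal — in this inventory, /m/.

/m/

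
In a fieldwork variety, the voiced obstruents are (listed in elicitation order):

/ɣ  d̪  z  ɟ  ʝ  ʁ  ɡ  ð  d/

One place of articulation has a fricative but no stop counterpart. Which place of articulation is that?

place of articulation  stop      fricative
dental            d̪        ð       
alveolar          d         z       
palatal           ɟ         ʝ       
velar             ɡ         ɣ       
uvular            —         ʁ       
Every place of articulation has a stop member except uvular, where /ɢ/ would be expected.

uvular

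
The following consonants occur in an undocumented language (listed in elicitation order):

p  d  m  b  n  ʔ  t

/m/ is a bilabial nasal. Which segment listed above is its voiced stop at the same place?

/b/

The voiced stop at the same place is a voiced bilabial stop — in this inventory, /b/.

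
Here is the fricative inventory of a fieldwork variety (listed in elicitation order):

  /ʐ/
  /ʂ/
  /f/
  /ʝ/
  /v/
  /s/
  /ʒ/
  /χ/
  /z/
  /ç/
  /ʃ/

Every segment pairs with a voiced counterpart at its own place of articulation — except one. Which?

Labiodental: /f/ ~ /v/
Alveolar: /s/ ~ /z/
Postalveolar: /ʃ/ ~ /ʒ/
Retroflex: /ʂ/ ~ /ʐ/
Palatal: /ç/ ~ /ʝ/
Uvular: only /χ/ (voiceless); no voiced partner.
So /χ/ is the unpaired segment.

/χ/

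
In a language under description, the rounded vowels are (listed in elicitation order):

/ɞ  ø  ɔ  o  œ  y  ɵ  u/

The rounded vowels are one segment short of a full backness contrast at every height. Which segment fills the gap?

high: front /y/, central —, back /u/.
high-mid: front /ø/, central /ɵ/, back /o/.
low-mid: front /œ/, central /ɞ/, back /ɔ/.
The high row has no central member, so the gap is the high central rounded vowel /ʉ/.

/ʉ/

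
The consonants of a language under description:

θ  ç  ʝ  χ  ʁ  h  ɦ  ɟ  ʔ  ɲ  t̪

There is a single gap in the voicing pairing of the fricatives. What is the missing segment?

/ð/

place of articulation  voiceless  voiced  
dental            θ         —       
palatal           ç         ʝ       
uvular            χ         ʁ       
glottal           h         ɦ       
The dental row has no voiced member, so the gap is the voiced dental fricative /ð/.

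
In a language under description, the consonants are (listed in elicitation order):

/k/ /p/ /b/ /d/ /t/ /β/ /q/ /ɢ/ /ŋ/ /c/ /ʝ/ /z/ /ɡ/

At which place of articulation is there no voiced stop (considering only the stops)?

Voiceless: /p/ (bilabial), /t/ (alveolar), /c/ (palatal), /k/ (velar), /q/ (uvular).
Voiced: /b/ (bilabial), /d/ (alveolar), /ɡ/ (velar), /ɢ/ (uvular).
Every place of articulation has a voiced member except palatal, where /ɟ/ would be expected.

palatal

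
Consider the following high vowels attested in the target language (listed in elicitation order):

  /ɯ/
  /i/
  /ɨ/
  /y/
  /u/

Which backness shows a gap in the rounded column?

central

front: unrounded /i/, rounded /y/.
central: unrounded /ɨ/, rounded —.
back: unrounded /ɯ/, rounded /u/.
Every backness has a rounded member except central, where /ʉ/ would be expected.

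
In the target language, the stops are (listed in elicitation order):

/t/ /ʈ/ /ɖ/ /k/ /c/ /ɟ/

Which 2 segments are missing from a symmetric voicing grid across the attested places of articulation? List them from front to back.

/d/, /ɡ/

alveolar: voiceless /t/, voiced —.
retroflex: voiceless /ʈ/, voiced /ɖ/.
palatal: voiceless /c/, voiced /ɟ/.
velar: voiceless /k/, voiced —.
Gaps, from front to back: alveolar lacks voiced (/d/); velar lacks voiced (/ɡ/).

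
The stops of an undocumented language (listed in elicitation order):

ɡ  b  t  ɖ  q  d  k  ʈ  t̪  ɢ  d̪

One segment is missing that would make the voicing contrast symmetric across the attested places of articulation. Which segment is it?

place of articulation  voiceless  voiced  
bilabial          —         b       
dental            t̪        d̪      
alveolar          t         d       
retroflex         ʈ         ɖ       
velar             k         ɡ       
uvular            q         ɢ       
The bilabial row has no voiceless member, so the gap is the voiceless bilabial stop /p/.

/p/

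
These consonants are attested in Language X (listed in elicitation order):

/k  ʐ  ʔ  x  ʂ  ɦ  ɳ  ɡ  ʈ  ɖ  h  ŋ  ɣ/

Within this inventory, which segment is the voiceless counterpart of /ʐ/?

/ʂ/

/ʐ/ is a voiced retroflex fricative.
The voiceless counterpart is a voiceless retroflex fricative — in this inventory, /ʂ/.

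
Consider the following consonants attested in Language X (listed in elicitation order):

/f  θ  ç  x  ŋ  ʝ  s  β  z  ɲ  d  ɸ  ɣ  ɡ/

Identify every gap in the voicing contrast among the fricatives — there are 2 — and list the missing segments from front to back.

place of articulation  voiceless  voiced  
bilabial          ɸ         β       
labiodental       f         —       
dental            θ         —       
alveolar          s         z       
palatal           ç         ʝ       
velar             x         ɣ       
Gaps, from front to back: labiodental lacks voiced (/v/); dental lacks voiced (/ð/).

/v/, /ð/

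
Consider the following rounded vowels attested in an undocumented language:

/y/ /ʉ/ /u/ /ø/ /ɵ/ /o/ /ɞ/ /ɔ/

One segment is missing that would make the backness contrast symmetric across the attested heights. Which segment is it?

/œ/

height            front     central   back    
high              y         ʉ         u       
high-mid          ø         ɵ         o       
low-mid           —         ɞ         ɔ       
The low-mid row has no front member, so the gap is the low-mid front rounded vowel /œ/.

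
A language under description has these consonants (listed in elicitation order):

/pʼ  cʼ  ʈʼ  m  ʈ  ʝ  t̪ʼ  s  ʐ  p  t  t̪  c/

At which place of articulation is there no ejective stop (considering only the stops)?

place of articulation  plain     ejective
bilabial          p         pʼ      
dental            t̪        t̪ʼ     
alveolar          t         —       
retroflex         ʈ         ʈʼ      
palatal           c         cʼ      
Every place of articulation has an ejective member except alveolar, where /tʼ/ would be expected.

alveolar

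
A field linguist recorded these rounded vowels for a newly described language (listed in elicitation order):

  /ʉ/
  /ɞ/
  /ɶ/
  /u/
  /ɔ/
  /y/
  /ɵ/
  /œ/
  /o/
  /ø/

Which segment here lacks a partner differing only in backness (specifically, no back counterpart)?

/ɶ/

High: /y/ ~ /ʉ/ ~ /u/
High-mid: /ø/ ~ /ɵ/ ~ /o/
Low-mid: /œ/ ~ /ɞ/ ~ /ɔ/
Low: only /ɶ/ (front); no back partner.
So /ɶ/ is the unpaired segment.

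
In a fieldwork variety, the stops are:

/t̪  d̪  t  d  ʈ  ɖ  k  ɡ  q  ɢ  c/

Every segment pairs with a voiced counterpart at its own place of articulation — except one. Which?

/c/

Dental: /t̪/ ~ /d̪/
Alveolar: /t/ ~ /d/
Retroflex: /ʈ/ ~ /ɖ/
Velar: /k/ ~ /ɡ/
Uvular: /q/ ~ /ɢ/
Palatal: only /c/ (voiceless); no voiced partner.
So /c/ is the unpaired segment.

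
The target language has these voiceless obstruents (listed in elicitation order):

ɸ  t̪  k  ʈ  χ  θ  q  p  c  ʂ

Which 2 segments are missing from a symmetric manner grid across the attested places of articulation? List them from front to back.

bilabial: stop /p/, fricative /ɸ/.
dental: stop /t̪/, fricative /θ/.
retroflex: stop /ʈ/, fricative /ʂ/.
palatal: stop /c/, fricative —.
velar: stop /k/, fricative —.
uvular: stop /q/, fricative /χ/.
Gaps, from front to back: palatal lacks fricative (/ç/); velar lacks fricative (/x/).

/ç/, /x/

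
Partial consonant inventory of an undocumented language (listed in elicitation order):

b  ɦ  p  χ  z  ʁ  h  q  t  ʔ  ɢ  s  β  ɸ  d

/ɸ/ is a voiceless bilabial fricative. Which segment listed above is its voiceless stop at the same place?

The voiceless stop at the same place is a voiceless bilabial stop — in this inventory, /p/.

/p/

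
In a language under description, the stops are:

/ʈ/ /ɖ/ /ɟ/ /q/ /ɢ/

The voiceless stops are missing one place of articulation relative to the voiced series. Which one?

palatal

retroflex: voiceless /ʈ/, voiced /ɖ/.
palatal: voiceless —, voiced /ɟ/.
uvular: voiceless /q/, voiced /ɢ/.
Every place of articulation has a voiceless member except palatal, where /c/ would be expected.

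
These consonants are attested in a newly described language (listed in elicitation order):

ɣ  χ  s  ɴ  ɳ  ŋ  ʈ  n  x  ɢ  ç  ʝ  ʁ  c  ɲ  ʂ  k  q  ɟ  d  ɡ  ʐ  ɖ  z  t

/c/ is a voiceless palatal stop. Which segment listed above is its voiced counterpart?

/ɟ/

The voiced counterpart is a voiced palatal stop — in this inventory, /ɟ/.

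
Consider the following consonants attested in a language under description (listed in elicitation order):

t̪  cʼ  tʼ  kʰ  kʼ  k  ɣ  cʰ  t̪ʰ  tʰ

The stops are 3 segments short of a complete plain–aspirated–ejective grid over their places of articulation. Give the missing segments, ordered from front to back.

Plain: /t̪/ (dental), /k/ (velar).
Aspirated: /t̪ʰ/ (dental), /tʰ/ (alveolar), /cʰ/ (palatal), /kʰ/ (velar).
Ejective: /tʼ/ (alveolar), /cʼ/ (palatal), /kʼ/ (velar).
Gaps, from front to back: dental lacks ejective (/t̪ʼ/); alveolar lacks plain (/t/); palatal lacks plain (/c/).

/t̪ʼ/, /t/, /c/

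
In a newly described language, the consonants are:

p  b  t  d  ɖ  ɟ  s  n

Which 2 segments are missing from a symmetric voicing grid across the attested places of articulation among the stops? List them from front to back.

/ʈ/, /c/

bilabial: voiceless /p/, voiced /b/.
alveolar: voiceless /t/, voiced /d/.
retroflex: voiceless —, voiced /ɖ/.
palatal: voiceless —, voiced /ɟ/.
Gaps, from front to back: retroflex lacks voiceless (/ʈ/); palatal lacks voiceless (/c/).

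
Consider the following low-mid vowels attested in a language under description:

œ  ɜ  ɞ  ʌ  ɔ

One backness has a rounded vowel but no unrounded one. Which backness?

front

backness          unrounded  rounded 
front             —         œ       
central           ɜ         ɞ       
back              ʌ         ɔ       
Every backness has an unrounded member except front, where /ɛ/ would be expected.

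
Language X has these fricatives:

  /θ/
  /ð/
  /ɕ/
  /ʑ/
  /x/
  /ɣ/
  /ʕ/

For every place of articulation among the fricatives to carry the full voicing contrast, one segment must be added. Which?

dental: voiceless /θ/, voiced /ð/.
alveolo-palatal: voiceless /ɕ/, voiced /ʑ/.
velar: voiceless /x/, voiced /ɣ/.
pharyngeal: voiceless —, voiced /ʕ/.
The pharyngeal row has no voiceless member, so the gap is the voiceless pharyngeal fricative /ħ/.

/ħ/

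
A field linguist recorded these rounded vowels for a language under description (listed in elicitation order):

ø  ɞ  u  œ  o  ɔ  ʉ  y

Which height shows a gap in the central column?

high-mid

high: front /y/, central /ʉ/, back /u/.
high-mid: front /ø/, central —, back /o/.
low-mid: front /œ/, central /ɞ/, back /ɔ/.
Every height has a central member except high-mid, where /ɵ/ would be expected.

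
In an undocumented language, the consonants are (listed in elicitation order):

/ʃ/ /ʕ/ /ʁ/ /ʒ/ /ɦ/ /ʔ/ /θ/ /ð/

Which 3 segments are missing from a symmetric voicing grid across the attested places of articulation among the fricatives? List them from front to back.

dental: voiceless /θ/, voiced /ð/.
postalveolar: voiceless /ʃ/, voiced /ʒ/.
uvular: voiceless —, voiced /ʁ/.
pharyngeal: voiceless —, voiced /ʕ/.
glottal: voiceless —, voiced /ɦ/.
Gaps, from front to back: uvular lacks voiceless (/χ/); pharyngeal lacks voiceless (/ħ/); glottal lacks voiceless (/h/).

/χ/, /ħ/, /h/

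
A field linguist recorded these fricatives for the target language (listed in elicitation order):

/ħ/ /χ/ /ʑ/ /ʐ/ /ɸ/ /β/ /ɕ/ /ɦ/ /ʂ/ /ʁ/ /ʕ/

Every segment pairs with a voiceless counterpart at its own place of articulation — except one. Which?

/ɦ/

Bilabial: /ɸ/ ~ /β/
Retroflex: /ʂ/ ~ /ʐ/
Alveolo-palatal: /ɕ/ ~ /ʑ/
Uvular: /χ/ ~ /ʁ/
Pharyngeal: /ħ/ ~ /ʕ/
Glottal: only /ɦ/ (voiced); no voiceless partner.
So /ɦ/ is the unpaired segment.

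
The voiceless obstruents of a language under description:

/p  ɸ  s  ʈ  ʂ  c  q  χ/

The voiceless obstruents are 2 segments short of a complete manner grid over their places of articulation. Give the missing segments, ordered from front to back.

Stop: /p/ (bilabial), /ʈ/ (retroflex), /c/ (palatal), /q/ (uvular).
Fricative: /ɸ/ (bilabial), /s/ (alveolar), /ʂ/ (retroflex), /χ/ (uvular).
Gaps, from front to back: alveolar lacks stop (/t/); palatal lacks fricative (/ç/).

/t/, /ç/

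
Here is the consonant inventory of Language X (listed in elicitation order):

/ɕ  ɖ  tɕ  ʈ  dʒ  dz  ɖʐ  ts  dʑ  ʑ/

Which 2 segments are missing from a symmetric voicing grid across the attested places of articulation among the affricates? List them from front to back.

/tʃ/, /ʈʂ/

Voiceless: /ts/ (alveolar), /tɕ/ (alveolo-palatal).
Voiced: /dz/ (alveolar), /dʒ/ (postalveolar), /ɖʐ/ (retroflex), /dʑ/ (alveolo-palatal).
Gaps, from front to back: postalveolar lacks voiceless (/tʃ/); retroflex lacks voiceless (/ʈʂ/).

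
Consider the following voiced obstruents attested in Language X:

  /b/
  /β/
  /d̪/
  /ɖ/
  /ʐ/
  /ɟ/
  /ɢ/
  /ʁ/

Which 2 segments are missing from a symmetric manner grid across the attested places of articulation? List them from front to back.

/ð/, /ʝ/

bilabial: stop /b/, fricative /β/.
dental: stop /d̪/, fricative —.
retroflex: stop /ɖ/, fricative /ʐ/.
palatal: stop /ɟ/, fricative —.
uvular: stop /ɢ/, fricative /ʁ/.
Gaps, from front to back: dental lacks fricative (/ð/); palatal lacks fricative (/ʝ/).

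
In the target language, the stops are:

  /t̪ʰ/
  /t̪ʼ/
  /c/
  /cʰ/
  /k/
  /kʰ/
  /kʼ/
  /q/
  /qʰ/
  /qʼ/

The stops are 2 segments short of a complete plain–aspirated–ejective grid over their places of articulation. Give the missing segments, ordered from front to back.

/t̪/, /cʼ/

place of articulation  plain     aspirated  ejective
dental            —         t̪ʰ       t̪ʼ     
palatal           c         cʰ        —       
velar             k         kʰ        kʼ      
uvular            q         qʰ        qʼ      
Gaps, from front to back: dental lacks plain (/t̪/); palatal lacks ejective (/cʼ/).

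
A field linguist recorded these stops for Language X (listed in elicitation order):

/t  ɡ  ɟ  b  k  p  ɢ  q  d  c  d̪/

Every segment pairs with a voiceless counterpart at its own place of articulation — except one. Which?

Bilabial: /p/ ~ /b/
Alveolar: /t/ ~ /d/
Palatal: /c/ ~ /ɟ/
Velar: /k/ ~ /ɡ/
Uvular: /q/ ~ /ɢ/
Dental: only /d̪/ (voiced); no voiceless partner.
So /d̪/ is the unpaired segment.

/d̪/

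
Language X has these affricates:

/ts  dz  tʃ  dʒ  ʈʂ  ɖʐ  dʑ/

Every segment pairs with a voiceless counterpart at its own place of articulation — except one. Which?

Alveolar: /ts/ ~ /dz/
Postalveolar: /tʃ/ ~ /dʒ/
Retroflex: /ʈʂ/ ~ /ɖʐ/
Alveolo-palatal: only /dʑ/ (voiced); no voiceless partner.
So /dʑ/ is the unpaired segment.

/dʑ/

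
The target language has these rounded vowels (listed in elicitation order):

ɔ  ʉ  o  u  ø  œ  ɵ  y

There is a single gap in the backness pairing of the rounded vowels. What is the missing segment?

high: front /y/, central /ʉ/, back /u/.
high-mid: front /ø/, central /ɵ/, back /o/.
low-mid: front /œ/, central —, back /ɔ/.
The low-mid row has no central member, so the gap is the low-mid central rounded vowel /ɞ/.

/ɞ/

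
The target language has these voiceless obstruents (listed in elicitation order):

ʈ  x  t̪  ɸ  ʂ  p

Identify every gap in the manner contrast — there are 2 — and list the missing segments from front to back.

bilabial: stop /p/, fricative /ɸ/.
dental: stop /t̪/, fricative —.
retroflex: stop /ʈ/, fricative /ʂ/.
velar: stop —, fricative /x/.
Gaps, from front to back: dental lacks fricative (/θ/); velar lacks stop (/k/).

/θ/, /k/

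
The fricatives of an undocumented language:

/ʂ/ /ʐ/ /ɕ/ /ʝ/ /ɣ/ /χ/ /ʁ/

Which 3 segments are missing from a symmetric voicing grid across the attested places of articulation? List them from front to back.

/ʑ/, /ç/, /x/

retroflex: voiceless /ʂ/, voiced /ʐ/.
alveolo-palatal: voiceless /ɕ/, voiced —.
palatal: voiceless —, voiced /ʝ/.
velar: voiceless —, voiced /ɣ/.
uvular: voiceless /χ/, voiced /ʁ/.
Gaps, from front to back: alveolo-palatal lacks voiced (/ʑ/); palatal lacks voiceless (/ç/); velar lacks voiceless (/x/).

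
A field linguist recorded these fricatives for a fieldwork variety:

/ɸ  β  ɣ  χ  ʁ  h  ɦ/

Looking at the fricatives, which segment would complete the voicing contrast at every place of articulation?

bilabial: voiceless /ɸ/, voiced /β/.
velar: voiceless —, voiced /ɣ/.
uvular: voiceless /χ/, voiced /ʁ/.
glottal: voiceless /h/, voiced /ɦ/.
The velar row has no voiceless member, so the gap is the voiceless velar fricative /x/.

/x/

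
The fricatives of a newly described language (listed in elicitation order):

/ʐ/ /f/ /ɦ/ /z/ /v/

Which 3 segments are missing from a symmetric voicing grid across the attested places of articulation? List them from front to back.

/s/, /ʂ/, /h/

Voiceless: /f/ (labiodental).
Voiced: /v/ (labiodental), /z/ (alveolar), /ʐ/ (retroflex), /ɦ/ (glottal).
Gaps, from front to back: alveolar lacks voiceless (/s/); retroflex lacks voiceless (/ʂ/); glottal lacks voiceless (/h/).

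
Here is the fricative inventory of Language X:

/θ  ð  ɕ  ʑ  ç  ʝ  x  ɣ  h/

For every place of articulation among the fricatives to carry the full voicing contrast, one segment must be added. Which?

dental: voiceless /θ/, voiced /ð/.
alveolo-palatal: voiceless /ɕ/, voiced /ʑ/.
palatal: voiceless /ç/, voiced /ʝ/.
velar: voiceless /x/, voiced /ɣ/.
glottal: voiceless /h/, voiced —.
The glottal row has no voiced member, so the gap is the voiced glottal fricative /ɦ/.

/ɦ/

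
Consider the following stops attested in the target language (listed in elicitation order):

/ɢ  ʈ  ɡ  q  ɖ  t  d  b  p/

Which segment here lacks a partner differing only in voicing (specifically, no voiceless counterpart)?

/ɡ/

Bilabial: /p/ ~ /b/
Alveolar: /t/ ~ /d/
Retroflex: /ʈ/ ~ /ɖ/
Uvular: /q/ ~ /ɢ/
Velar: only /ɡ/ (voiced); no voiceless partner.
So /ɡ/ is the unpaired segment.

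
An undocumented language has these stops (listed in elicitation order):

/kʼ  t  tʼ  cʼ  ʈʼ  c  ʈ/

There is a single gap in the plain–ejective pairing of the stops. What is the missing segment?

alveolar: plain /t/, ejective /tʼ/.
retroflex: plain /ʈ/, ejective /ʈʼ/.
palatal: plain /c/, ejective /cʼ/.
velar: plain —, ejective /kʼ/.
The velar row has no plain member, so the gap is the plain velar stop /k/.

/k/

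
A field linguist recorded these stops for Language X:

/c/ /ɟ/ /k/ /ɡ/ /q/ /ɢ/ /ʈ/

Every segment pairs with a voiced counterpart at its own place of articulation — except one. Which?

/ʈ/

Palatal: /c/ ~ /ɟ/
Velar: /k/ ~ /ɡ/
Uvular: /q/ ~ /ɢ/
Retroflex: only /ʈ/ (voiceless); no voiced partner.
So /ʈ/ is the unpaired segment.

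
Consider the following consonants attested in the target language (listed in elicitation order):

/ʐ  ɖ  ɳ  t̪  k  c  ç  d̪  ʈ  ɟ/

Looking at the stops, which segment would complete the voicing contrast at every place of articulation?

Voiceless: /t̪/ (dental), /ʈ/ (retroflex), /c/ (palatal), /k/ (velar).
Voiced: /d̪/ (dental), /ɖ/ (retroflex), /ɟ/ (palatal).
The velar row has no voiced member, so the gap is the voiced velar stop /ɡ/.

/ɡ/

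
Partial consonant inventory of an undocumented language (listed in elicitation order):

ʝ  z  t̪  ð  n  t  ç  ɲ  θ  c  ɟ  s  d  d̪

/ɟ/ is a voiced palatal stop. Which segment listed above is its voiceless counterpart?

/c/

The voiceless counterpart is a voiceless palatal stop — in this inventory, /c/.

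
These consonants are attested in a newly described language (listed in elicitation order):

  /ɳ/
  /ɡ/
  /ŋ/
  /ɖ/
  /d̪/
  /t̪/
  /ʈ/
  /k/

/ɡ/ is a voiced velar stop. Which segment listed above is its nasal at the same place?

/ŋ/

The nasal at the same place is a velar nasal — in this inventory, /ŋ/.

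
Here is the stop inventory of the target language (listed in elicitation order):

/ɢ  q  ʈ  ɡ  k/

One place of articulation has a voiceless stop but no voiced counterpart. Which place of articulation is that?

retroflex

Voiceless: /ʈ/ (retroflex), /k/ (velar), /q/ (uvular).
Voiced: /ɡ/ (velar), /ɢ/ (uvular).
Every place of articulation has a voiced member except retroflex, where /ɖ/ would be expected.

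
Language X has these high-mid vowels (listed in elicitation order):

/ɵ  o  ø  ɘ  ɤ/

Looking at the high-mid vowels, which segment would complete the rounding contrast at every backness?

front: unrounded —, rounded /ø/.
central: unrounded /ɘ/, rounded /ɵ/.
back: unrounded /ɤ/, rounded /o/.
The front row has no unrounded member, so the gap is the front unrounded vowel /e/.

/e/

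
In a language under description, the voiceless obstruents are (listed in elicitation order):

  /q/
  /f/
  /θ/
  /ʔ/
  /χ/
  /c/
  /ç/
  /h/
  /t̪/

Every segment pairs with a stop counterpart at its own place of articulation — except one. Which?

/f/

Dental: /t̪/ ~ /θ/
Palatal: /c/ ~ /ç/
Uvular: /q/ ~ /χ/
Glottal: /ʔ/ ~ /h/
Labiodental: only /f/ (fricative); no stop partner.
So /f/ is the unpaired segment.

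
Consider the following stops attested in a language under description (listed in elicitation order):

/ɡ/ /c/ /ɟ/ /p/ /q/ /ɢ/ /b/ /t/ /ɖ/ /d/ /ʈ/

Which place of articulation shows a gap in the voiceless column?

place of articulation  voiceless  voiced  
bilabial          p         b       
alveolar          t         d       
retroflex         ʈ         ɖ       
palatal           c         ɟ       
velar             —         ɡ       
uvular            q         ɢ       
Every place of articulation has a voiceless member except velar, where /k/ would be expected.

velar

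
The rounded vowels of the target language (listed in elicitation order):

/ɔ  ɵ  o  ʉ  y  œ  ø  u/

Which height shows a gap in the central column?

low-mid

height            front     central   back    
high              y         ʉ         u       
high-mid          ø         ɵ         o       
low-mid           œ         —         ɔ       
Every height has a central member except low-mid, where /ɞ/ would be expected.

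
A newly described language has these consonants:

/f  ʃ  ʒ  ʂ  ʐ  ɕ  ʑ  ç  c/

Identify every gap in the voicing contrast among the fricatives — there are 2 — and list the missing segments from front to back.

labiodental: voiceless /f/, voiced —.
postalveolar: voiceless /ʃ/, voiced /ʒ/.
retroflex: voiceless /ʂ/, voiced /ʐ/.
alveolo-palatal: voiceless /ɕ/, voiced /ʑ/.
palatal: voiceless /ç/, voiced —.
Gaps, from front to back: labiodental lacks voiced (/v/); palatal lacks voiced (/ʝ/).

/v/, /ʝ/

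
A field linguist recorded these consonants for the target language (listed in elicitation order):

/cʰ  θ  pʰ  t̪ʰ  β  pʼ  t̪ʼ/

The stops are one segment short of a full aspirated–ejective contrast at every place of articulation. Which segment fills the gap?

bilabial: aspirated /pʰ/, ejective /pʼ/.
dental: aspirated /t̪ʰ/, ejective /t̪ʼ/.
palatal: aspirated /cʰ/, ejective —.
The palatal row has no ejective member, so the gap is the ejective palatal stop /cʼ/.

/cʼ/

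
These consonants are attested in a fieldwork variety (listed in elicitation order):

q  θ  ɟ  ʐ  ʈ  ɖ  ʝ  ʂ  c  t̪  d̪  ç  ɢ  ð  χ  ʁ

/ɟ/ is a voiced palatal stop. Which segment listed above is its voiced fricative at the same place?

The voiced fricative at the same place is a voiced palatal fricative — in this inventory, /ʝ/.

/ʝ/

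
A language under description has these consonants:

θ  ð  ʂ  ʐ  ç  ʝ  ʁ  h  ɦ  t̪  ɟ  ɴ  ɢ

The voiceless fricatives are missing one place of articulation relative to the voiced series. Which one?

uvular

Voiceless: /θ/ (dental), /ʂ/ (retroflex), /ç/ (palatal), /h/ (glottal).
Voiced: /ð/ (dental), /ʐ/ (retroflex), /ʝ/ (palatal), /ʁ/ (uvular), /ɦ/ (glottal).
Every place of articulation has a voiceless member except uvular, where /χ/ would be expected.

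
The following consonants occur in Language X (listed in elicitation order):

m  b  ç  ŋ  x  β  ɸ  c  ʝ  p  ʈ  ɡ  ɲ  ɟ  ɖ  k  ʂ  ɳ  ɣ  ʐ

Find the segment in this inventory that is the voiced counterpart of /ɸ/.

/ɸ/ is a voiceless bilabial fricative.
The voiced counterpart is a voiced bilabial fricative — in this inventory, /β/.

/β/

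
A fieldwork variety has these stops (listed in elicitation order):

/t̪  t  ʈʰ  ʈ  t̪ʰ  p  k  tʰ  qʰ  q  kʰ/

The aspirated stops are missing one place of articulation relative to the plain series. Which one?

place of articulation  plain     aspirated
bilabial          p         —       
dental            t̪        t̪ʰ     
alveolar          t         tʰ      
retroflex         ʈ         ʈʰ      
velar             k         kʰ      
uvular            q         qʰ      
Every place of articulation has an aspirated member except bilabial, where /pʰ/ would be expected.

bilabial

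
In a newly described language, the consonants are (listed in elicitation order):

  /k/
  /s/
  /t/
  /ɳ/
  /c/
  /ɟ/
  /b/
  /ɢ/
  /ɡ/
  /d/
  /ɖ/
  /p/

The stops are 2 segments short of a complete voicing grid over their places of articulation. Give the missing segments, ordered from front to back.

bilabial: voiceless /p/, voiced /b/.
alveolar: voiceless /t/, voiced /d/.
retroflex: voiceless —, voiced /ɖ/.
palatal: voiceless /c/, voiced /ɟ/.
velar: voiceless /k/, voiced /ɡ/.
uvular: voiceless —, voiced /ɢ/.
Gaps, from front to back: retroflex lacks voiceless (/ʈ/); uvular lacks voiceless (/q/).

/ʈ/, /q/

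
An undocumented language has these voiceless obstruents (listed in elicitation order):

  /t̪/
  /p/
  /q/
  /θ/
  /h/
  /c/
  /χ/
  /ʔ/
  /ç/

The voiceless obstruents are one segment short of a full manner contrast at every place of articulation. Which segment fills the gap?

/ɸ/

Stop: /p/ (bilabial), /t̪/ (dental), /c/ (palatal), /q/ (uvular), /ʔ/ (glottal).
Fricative: /θ/ (dental), /ç/ (palatal), /χ/ (uvular), /h/ (glottal).
The bilabial row has no fricative member, so the gap is the bilabial fricative /ɸ/.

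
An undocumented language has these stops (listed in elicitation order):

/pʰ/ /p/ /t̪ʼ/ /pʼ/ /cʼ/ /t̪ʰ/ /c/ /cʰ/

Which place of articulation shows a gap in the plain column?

dental

Plain: /p/ (bilabial), /c/ (palatal).
Aspirated: /pʰ/ (bilabial), /t̪ʰ/ (dental), /cʰ/ (palatal).
Ejective: /pʼ/ (bilabial), /t̪ʼ/ (dental), /cʼ/ (palatal).
Every place of articulation has a plain member except dental, where /t̪/ would be expected.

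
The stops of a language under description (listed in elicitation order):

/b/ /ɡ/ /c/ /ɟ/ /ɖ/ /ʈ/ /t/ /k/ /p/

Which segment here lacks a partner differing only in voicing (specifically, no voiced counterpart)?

/t/

Bilabial: /p/ ~ /b/
Retroflex: /ʈ/ ~ /ɖ/
Palatal: /c/ ~ /ɟ/
Velar: /k/ ~ /ɡ/
Alveolar: only /t/ (voiceless); no voiced partner.
So /t/ is the unpaired segment.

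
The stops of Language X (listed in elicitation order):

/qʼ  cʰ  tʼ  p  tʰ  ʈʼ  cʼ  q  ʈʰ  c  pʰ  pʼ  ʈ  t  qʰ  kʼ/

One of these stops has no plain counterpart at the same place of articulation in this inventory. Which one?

Bilabial: /p/ ~ /pʰ/ ~ /pʼ/
Alveolar: /t/ ~ /tʰ/ ~ /tʼ/
Retroflex: /ʈ/ ~ /ʈʰ/ ~ /ʈʼ/
Palatal: /c/ ~ /cʰ/ ~ /cʼ/
Uvular: /q/ ~ /qʰ/ ~ /qʼ/
Velar: only /kʼ/ (ejective); no plain partner.
So /kʼ/ is the unpaired segment.

/kʼ/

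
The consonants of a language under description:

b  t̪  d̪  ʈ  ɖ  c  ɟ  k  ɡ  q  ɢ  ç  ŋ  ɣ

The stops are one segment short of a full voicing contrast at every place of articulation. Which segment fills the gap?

bilabial: voiceless —, voiced /b/.
dental: voiceless /t̪/, voiced /d̪/.
retroflex: voiceless /ʈ/, voiced /ɖ/.
palatal: voiceless /c/, voiced /ɟ/.
velar: voiceless /k/, voiced /ɡ/.
uvular: voiceless /q/, voiced /ɢ/.
The bilabial row has no voiceless member, so the gap is the voiceless bilabial stop /p/.

/p/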